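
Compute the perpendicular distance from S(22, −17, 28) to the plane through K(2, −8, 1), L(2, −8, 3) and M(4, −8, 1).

KL = (0, 0, 2) and KM = (2, 0, 0), so a normal is n = KL × KM = (0, 4, 0).
d = |4·(-17) − (-32)| / √(0 + 16 + 0) = |-36| / 4 = 9.

9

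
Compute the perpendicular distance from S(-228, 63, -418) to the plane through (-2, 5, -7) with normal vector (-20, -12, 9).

5

The plane has equation n·(r − (-2, 5, -7)) = 0, i.e. n·r = -83.
d = |(-20)·(-228) + (-12)·63 + 9·(-418) − (-83)| / √(400 + 144 + 81) = |125| / 25 = 5.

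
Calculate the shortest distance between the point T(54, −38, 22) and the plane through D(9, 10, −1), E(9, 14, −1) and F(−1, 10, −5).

DE = (0, 4, 0) and DF = (−10, 0, −4), so a normal is n = DE × DF = (−16, 0, 40).
Then n·(54, −38, 22) − (−184) = 200.
|n| = √(256 + 0 + 1600) = 8√29, so the distance is |200|/(8√29) = 25/√29.

25/√29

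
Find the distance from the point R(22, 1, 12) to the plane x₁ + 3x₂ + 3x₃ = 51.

Normal vector n = (1, 3, 3), and n·(22, 1, 12) - 51 = 10.
|n| = √(1 + 9 + 9) = √19, so the distance is |10|/√19 = 10√19/19.

10√19/19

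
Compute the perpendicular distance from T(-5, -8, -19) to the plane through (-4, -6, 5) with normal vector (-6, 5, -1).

10√62/31

The plane has equation n·(r − (-4, -6, 5)) = 0, i.e. n·r = -11.
d = |(-6)·(-5) + 5·(-8) + (-1)·(-19) − (-11)| / √(36 + 25 + 1) = |20| / √62 = 10√62/31.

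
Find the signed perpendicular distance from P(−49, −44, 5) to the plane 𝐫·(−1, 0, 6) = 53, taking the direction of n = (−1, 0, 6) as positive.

26/√37

n·P − 53 = 26.
|n| = √37, so the signed distance is 26/√37.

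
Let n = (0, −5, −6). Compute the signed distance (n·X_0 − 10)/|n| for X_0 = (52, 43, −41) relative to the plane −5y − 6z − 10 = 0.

21/√61

n·X_0 − 10 = 21.
|n| = √61, so the signed distance is 21/√61.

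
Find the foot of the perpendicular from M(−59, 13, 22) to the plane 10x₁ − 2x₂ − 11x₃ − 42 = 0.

The perpendicular from M has direction n = (10, −2, −11): r = (−59, 13, 22) + t(10, −2, −11).
Substitute into the plane: n·(M + tn) = 42 gives -858 + 225t = 42, so t = 4.
Foot = (−59, 13, 22) + 4·(10, −2, −11) = (−19, 5, −22).

(-19, 5, -22)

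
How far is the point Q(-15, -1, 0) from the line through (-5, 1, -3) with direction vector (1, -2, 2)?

Direction vector d = (1, -2, 2).
AP = (-10, -2, 3), and AP × d = (2, 23, 22).
|AP × d|² = 1017 and |d|² = 9, so the distance is √(1017/9) = √113.

√113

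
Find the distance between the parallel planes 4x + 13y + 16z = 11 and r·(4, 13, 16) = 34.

Both planes have normal n = (4, 13, 16), |n| = 21. Any point on the first plane is at distance |34 − 11|/|n| = 23/21 from the second.

23/21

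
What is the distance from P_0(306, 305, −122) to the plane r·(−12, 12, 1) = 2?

n = (−12, 12, 1); n·P − 2 = -136; |n| = 17; distance = 136/17 = 8.

8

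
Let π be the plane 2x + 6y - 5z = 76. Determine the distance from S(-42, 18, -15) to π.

23/√65

Normal vector n = (2, 6, -5), and n·(-42, 18, -15) - 76 = 23.
|n| = √(4 + 36 + 25) = √65, so the distance is |23|/√65 = 23√65/65.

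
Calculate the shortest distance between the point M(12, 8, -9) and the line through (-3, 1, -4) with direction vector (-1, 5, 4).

√299

Direction vector d = (-1, 5, 4).
AP = (15, 7, -5); AP·d = 0, |AP|² = 299, |d|² = 42.
distance² = |AP|² − (AP·d)²/|d|² = 299 − 0/42 = 299, so the distance is √299.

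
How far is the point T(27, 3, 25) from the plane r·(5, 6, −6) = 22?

19√97/97

n = (5, 6, −6); n·P − 22 = -19; |n| = √97; distance = 19/√97 = 19√97/97.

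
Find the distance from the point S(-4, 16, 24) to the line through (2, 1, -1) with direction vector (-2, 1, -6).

√517

Direction vector d = (-2, 1, -6).
AP = (-6, 15, 25); AP·d = -123, |AP|² = 886, |d|² = 41.
distance² = |AP|² − (AP·d)²/|d|² = 886 − 15129/41 = 517, so the distance is √517.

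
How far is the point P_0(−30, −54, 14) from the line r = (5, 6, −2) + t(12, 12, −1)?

√457

Direction vector d = (12, 12, −1).
AP = (−35, −60, 16), and AP × d = (−132, 157, 300).
|AP × d|² = 132073 and |d|² = 289, so the distance is √(132073/289) = √457.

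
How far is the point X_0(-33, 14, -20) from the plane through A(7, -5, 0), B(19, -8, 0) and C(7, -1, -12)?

28/13

AB = (12, -3, 0) and AC = (0, 4, -12), so a normal is n = AB × AC = (36, 144, 48).
Then n·(-33, 14, -20) - (-468) = 336.
|n| = √(1296 + 20736 + 2304) = 156, so the distance is |336|/156 = 28/13.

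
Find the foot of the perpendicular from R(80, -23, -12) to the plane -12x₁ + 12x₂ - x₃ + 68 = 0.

The perpendicular from R has direction n = (-12, 12, -1): r = (80, -23, -12) + t(-12, 12, -1).
Substitute into the plane: n·(R + tn) = -68 gives -1224 + 289t = -68, so t = 4.
Foot = (80, -23, -12) + 4·(-12, 12, -1) = (32, 25, -16).

(32, 25, -16)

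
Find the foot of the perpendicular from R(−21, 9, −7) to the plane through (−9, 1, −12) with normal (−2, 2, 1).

(-11, -1, -12)

n = (−2, 2, 1), |n|² = 9, and n·R − 8 = 45.
t = 45/9 = 5, so the foot is R − t·n = (−21, 9, −7) − 5·(−2, 2, 1) = (−11, −1, −12).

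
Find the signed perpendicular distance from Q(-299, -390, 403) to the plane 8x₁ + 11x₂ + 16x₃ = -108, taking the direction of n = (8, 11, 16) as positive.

-6

n·Q − (-108) = -126.
|n| = 21, so the signed distance is -126/21 = -6.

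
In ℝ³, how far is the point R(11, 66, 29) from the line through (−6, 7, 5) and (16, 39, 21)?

√377

A direction vector is d = (22, 32, 16).
AP = (17, 59, 24), and AP × d = (176, 256, −754).
|AP × d|² = 665028 and |d|² = 1764, so the distance is √(665028/1764) = √377.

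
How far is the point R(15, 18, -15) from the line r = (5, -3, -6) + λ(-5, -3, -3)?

15√2

Direction vector d = (-5, -3, -3).
AP = (10, 21, -9), and AP × d = (-90, 75, 75).
|AP × d|² = 19350 and |d|² = 43, so the distance is √(19350/43) = √450 = 15√2.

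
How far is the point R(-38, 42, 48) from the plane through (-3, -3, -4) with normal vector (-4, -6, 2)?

The plane has equation n·(r − (-3, -3, -4)) = 0, i.e. n·r = 22.
Then n·(-38, 42, 48) - 22 = -26.
|n| = √(16 + 36 + 4) = 2√14, so the distance is |-26|/(2√14) = 13/√14.

13/√14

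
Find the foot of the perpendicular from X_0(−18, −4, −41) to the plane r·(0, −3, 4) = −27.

n = (0, −3, 4), |n|² = 25, and n·X_0 − (-27) = -125.
t = -125/25 = -5, so the foot is X_0 − t·n = (−18, −4, −41) − (-5)·(0, −3, 4) = (−18, −19, −21).

(-18, -19, -21)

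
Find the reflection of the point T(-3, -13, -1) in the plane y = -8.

n = (0, 1, 0), |n|² = 1, n·T − (-8) = -5, so t = -5/1 = -5.
Foot F = T − (-5)·n = (-3, -8, -1); the reflection is 2F − T = (-3, -3, -1).

(-3, -3, -1)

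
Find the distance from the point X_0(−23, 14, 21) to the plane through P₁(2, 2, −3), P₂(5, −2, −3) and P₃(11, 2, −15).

8/√34

P₁P₂ = (3, −4, 0) and P₁P₃ = (9, 0, −12), so a normal is n = P₁P₂ × P₁P₃ = (48, 36, 36).
n = (48, 36, 36); n·P − 60 = 96; |n| = 12√34; distance = 96/(12√34) = 4√34/17.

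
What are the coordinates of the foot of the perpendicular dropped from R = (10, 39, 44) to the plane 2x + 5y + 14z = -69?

(2, 19, -12)

n = (2, 5, 14), |n|² = 225, and n·R − (-69) = 900.
t = 900/225 = 4, so the foot is R − t·n = (10, 39, 44) − 4·(2, 5, 14) = (2, 19, -12).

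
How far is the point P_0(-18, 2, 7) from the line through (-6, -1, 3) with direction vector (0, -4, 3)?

13

Direction vector d = (0, -4, 3).
AP = (-12, 3, 4), and AP × d = (25, 36, 48).
|AP × d|² = 4225 and |d|² = 25, so the distance is √(4225/25) = √169 = 13.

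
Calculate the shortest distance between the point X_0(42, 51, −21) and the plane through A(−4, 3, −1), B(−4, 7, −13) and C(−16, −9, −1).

14√19/19

AB = (0, 4, −12) and AC = (−12, −12, 0), so a normal is n = AB × AC = (−144, 144, 48).
d = |(-144)·42 + 144·51 + 48·(-21) − 960| / √(20736 + 20736 + 2304) = |-672| / (48√19) = 14/√19.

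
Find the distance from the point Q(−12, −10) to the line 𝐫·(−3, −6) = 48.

d = |(-3)·(-12) + (-6)·(-10) − 48| / √(9 + 36) = |48|/(3√5) = 16/√5.

16/√5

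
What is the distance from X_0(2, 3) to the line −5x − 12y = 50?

The normal to the line is n = (−5, −12) with |n| = 13.
|n·X_0 − 50| = |-46 − 50| = 96, so the distance is 96/13.

96/13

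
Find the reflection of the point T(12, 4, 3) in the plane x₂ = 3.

With n = (0, 1, 0), the signed offset is (n·T − 3)/|n|² = 1/1 = 1.
T' = T − 2t·n = (12, 4, 3) − 2·(0, 1, 0) = (12, 2, 3).

(12, 2, 3)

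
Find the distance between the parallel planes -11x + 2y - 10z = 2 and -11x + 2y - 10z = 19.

With common normal n = (-11, 2, -10) (|n| = 15), the distance is |2 − 19|/|n| = 17/15.

17/15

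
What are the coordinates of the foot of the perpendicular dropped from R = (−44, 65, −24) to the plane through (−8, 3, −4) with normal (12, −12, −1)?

(4, 17, -28)

The perpendicular from R has direction n = (12, −12, −1): r = (−44, 65, −24) + λ(12, −12, −1).
Substitute into the plane: n·(R + λn) = -128 gives -1284 + 289λ = -128, so λ = 4.
Foot = (−44, 65, −24) + 4·(12, −12, −1) = (4, 17, −28).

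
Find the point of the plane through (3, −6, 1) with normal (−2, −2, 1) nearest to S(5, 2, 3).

n = (−2, −2, 1), |n|² = 9, and n·S − 7 = -18.
t = -18/9 = -2, so the foot is S − t·n = (5, 2, 3) − (-2)·(−2, −2, 1) = (1, −2, 5).

(1, -2, 5)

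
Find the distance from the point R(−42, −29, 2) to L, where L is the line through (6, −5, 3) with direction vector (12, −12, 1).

36√2

Direction vector d = (12, −12, 1).
AP = (−48, −24, −1), and AP × d = (−36, 36, 864).
|AP × d|² = 749088 and |d|² = 289, so the distance is √(749088/289) = √2592 = 36√2.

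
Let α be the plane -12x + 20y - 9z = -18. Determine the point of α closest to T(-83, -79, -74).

The perpendicular from T has direction n = (-12, 20, -9): r = (-83, -79, -74) + μ(-12, 20, -9).
Substitute into the plane: n·(T + μn) = -18 gives 82 + 625μ = -18, so μ = -4/25.
Foot = (-83, -79, -74) + (-4/25)·(-12, 20, -9) = (-2027/25, -411/5, -1814/25).

(-2027/25, -411/5, -1814/25)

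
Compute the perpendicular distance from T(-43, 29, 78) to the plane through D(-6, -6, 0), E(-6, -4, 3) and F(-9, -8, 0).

23√17/17

DE = (0, 2, 3) and DF = (-3, -2, 0), so a normal is n = DE × DF = (6, -9, 6).
Then n·(-43, 29, 78) - 18 = -69.
|n| = √(36 + 81 + 36) = 3√17, so the distance is |-69|/(3√17) = 23/√17.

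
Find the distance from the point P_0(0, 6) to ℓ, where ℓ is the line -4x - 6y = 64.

d = |(-4)·0 + (-6)·6 − 64| / √(16 + 36) = |-100|/(2√13) = 50√13/13.

50√13/13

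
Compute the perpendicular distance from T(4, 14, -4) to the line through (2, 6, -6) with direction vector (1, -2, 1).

4√3

Direction vector d = (1, -2, 1).
AP = (2, 8, 2), and AP × d = (12, 0, -12).
|AP × d|² = 288 and |d|² = 6, so the distance is √(288/6) = √48 = 4√3.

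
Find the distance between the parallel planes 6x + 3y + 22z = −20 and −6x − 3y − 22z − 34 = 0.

Divide the second equation by -1 to match normals: 6x + 3y + 22z = -34.
With common normal n = (6, 3, 22) (|n| = 23), the distance is |(-20) − (-34)|/|n| = 14/23.

14/23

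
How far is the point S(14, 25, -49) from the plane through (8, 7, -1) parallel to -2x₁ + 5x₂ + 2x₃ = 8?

18/√33

Parallel planes share the normal n = (-2, 5, 2); since (8, 7, -1) lies on the plane, its equation is -2x₁ + 5x₂ + 2x₃ = 17.
d = |(-2)·14 + 5·25 + 2·(-49) − 17| / √(4 + 25 + 4) = |-18| / √33 = 18/√33.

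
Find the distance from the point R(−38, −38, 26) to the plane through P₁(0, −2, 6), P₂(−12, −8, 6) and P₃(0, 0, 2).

P₁P₂ = (−12, −6, 0) and P₁P₃ = (0, 2, −4), so a normal is n = P₁P₂ × P₁P₃ = (24, −48, −24).
Then n·(−38, −38, 26) − (−48) = 336.
|n| = √(576 + 2304 + 576) = 24√6, so the distance is |336|/(24√6) = 7√6/3.

7√6/3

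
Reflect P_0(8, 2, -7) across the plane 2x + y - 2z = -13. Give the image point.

n = (2, 1, -2), |n|² = 9, n·P_0 − (-13) = 45, so t = 45/9 = 5.
Foot F = P_0 − 5·n = (-2, -3, 3); the reflection is 2F − P_0 = (-12, -8, 13).

(-12, -8, 13)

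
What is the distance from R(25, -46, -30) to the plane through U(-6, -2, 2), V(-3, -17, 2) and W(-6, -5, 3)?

3√35/7

UV = (3, -15, 0) and UW = (0, -3, 1), so a normal is n = UV × UW = (-15, -3, -9).
n = (-15, -3, -9); n·P − 78 = -45; |n| = 3√35; distance = 45/(3√35) = 3√35/7.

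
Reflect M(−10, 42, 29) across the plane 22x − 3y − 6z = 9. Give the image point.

With n = (22, −3, −6), the signed offset is (n·M − 9)/|n|² = -529/529 = -1.
M' = M − 2t·n = (−10, 42, 29) − (-2)·(22, −3, −6) = (34, 36, 17).

(34, 36, 17)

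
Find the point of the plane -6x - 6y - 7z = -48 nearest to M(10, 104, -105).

(164/11, 1198/11, -1092/11)

n = (-6, -6, -7), |n|² = 121, and n·M − (-48) = 99.
t = 99/121 = 9/11, so the foot is M − t·n = (10, 104, -105) − (9/11)·(-6, -6, -7) = (164/11, 1198/11, -1092/11).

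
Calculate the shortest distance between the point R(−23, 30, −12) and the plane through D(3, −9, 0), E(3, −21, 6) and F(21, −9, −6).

1

DE = (0, −12, 6) and DF = (18, 0, −6), so a normal is n = DE × DF = (72, 108, 216).
Then n·(−23, 30, −12) − (−756) = −252.
|n| = √(5184 + 11664 + 46656) = 252, so the distance is |-252|/252 = 1.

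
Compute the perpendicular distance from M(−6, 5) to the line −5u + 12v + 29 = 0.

The normal to the line is n = (−5, 12) with |n| = 13.
|n·M − (-29)| = |90 − (-29)| = 119, so the distance is 119/13.

119/13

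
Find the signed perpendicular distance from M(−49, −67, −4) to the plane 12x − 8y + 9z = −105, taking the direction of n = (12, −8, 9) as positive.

1

n·M − (-105) = 17.
|n| = 17, so the signed distance is 17/17 = 1.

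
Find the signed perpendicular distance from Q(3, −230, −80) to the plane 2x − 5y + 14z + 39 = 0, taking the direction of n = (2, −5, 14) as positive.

5

n·Q − (-39) = 75.
|n| = 15, so the signed distance is 75/15 = 5.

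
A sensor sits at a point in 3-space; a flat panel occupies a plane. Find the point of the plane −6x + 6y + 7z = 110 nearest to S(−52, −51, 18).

(-560/11, -573/11, 184/11)

The perpendicular from S has direction n = (−6, 6, 7): r = (−52, −51, 18) + t(−6, 6, 7).
Substitute into the plane: n·(S + tn) = 110 gives 132 + 121t = 110, so t = -2/11.
Foot = (−52, −51, 18) + (-2/11)·(−6, 6, 7) = (−560/11, −573/11, 184/11).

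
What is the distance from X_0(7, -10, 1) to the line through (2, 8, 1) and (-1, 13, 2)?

√34

A direction vector is d = (-3, 5, 1).
AP = (5, -18, 0), and AP × d = (-18, -5, -29).
|AP × d|² = 1190 and |d|² = 35, so the distance is √(1190/35) = √34.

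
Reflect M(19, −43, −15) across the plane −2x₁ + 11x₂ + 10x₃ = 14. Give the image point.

(7, 23, 45)

n = (−2, 11, 10), |n|² = 225, n·M − 14 = -675, so t = -675/225 = -3.
Foot F = M − (-3)·n = (13, −10, 15); the reflection is 2F − M = (7, 23, 45).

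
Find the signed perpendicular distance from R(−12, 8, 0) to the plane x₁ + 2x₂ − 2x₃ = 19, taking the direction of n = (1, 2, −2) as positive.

-5

n·R − 19 = -15.
|n| = 3, so the signed distance is -15/3 = -5.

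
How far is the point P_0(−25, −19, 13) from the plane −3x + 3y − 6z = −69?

√6/2

n = (−3, 3, −6); n·P − (-69) = 9; |n| = 3√6; distance = 9/(3√6) = √6/2.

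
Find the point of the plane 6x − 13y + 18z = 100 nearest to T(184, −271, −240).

n = (6, −13, 18), |n|² = 529, and n·T − 100 = 207.
t = 207/529 = 9/23, so the foot is T − t·n = (184, −271, −240) − (9/23)·(6, −13, 18) = (4178/23, −6116/23, −5682/23).

(4178/23, -6116/23, -5682/23)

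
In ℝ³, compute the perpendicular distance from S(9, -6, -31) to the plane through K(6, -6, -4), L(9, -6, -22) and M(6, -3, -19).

KL = (3, 0, -18) and KM = (0, 3, -15), so a normal is n = KL × KM = (54, 45, 9).
Then n·(9, -6, -31) - 18 = -81.
|n| = √(2916 + 2025 + 81) = 9√62, so the distance is |-81|/(9√62) = 9√62/62.

9√62/62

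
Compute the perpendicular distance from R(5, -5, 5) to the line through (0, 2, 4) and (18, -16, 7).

√2

A direction vector is d = (18, -18, 3).
AP = (5, -7, 1), and AP × d = (-3, 3, 36).
|AP × d|² = 1314 and |d|² = 657, so the distance is √(1314/657) = √2.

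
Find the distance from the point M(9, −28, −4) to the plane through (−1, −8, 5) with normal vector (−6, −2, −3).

The plane has equation n·(r − (−1, −8, 5)) = 0, i.e. n·r = 7.
n = (−6, −2, −3); n·P − 7 = 7; |n| = 7; distance = 7/7 = 1.

1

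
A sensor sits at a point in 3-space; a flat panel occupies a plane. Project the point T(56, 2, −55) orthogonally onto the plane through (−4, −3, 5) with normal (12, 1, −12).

n = (12, 1, −12), |n|² = 289, and n·T − (-111) = 1445.
t = 1445/289 = 5, so the foot is T − t·n = (56, 2, −55) − 5·(12, 1, −12) = (−4, −3, 5).

(-4, -3, 5)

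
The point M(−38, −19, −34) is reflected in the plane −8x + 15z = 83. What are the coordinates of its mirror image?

With n = (−8, 0, 15), the signed offset is (n·M − 83)/|n|² = -289/289 = -1.
M' = M − 2t·n = (−38, −19, −34) − (-2)·(−8, 0, 15) = (−54, −19, −4).

(-54, -19, -4)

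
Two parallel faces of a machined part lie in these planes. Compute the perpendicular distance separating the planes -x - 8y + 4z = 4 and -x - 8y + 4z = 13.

With common normal n = (-1, -8, 4) (|n| = 9), the distance is |4 − 13|/|n| = 9/9 = 1.

1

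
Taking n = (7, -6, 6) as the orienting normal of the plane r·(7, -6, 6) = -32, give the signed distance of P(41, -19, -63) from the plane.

5

n·P − (-32) = 55.
|n| = 11, so the signed distance is 55/11 = 5.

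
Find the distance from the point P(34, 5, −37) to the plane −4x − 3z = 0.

Normal vector n = (−4, 0, −3), and n·(34, 5, −37) − 0 = −25.
|n| = √(16 + 0 + 9) = 5, so the distance is |-25|/5 = 5.

5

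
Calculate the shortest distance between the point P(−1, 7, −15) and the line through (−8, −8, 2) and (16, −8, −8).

A direction vector is d = (24, 0, −10).
AP = (7, 15, −17); AP·d = 338, |AP|² = 563, |d|² = 676.
distance² = |AP|² − (AP·d)²/|d|² = 563 − 114244/676 = 394, so the distance is √394.

√394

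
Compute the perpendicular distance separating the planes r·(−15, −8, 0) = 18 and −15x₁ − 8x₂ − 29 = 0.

11/17

With common normal n = (−15, −8, 0) (|n| = 17), the distance is |18 − 29|/|n| = 11/17.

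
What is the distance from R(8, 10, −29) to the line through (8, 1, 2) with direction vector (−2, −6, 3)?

√601

Direction vector d = (−2, −6, 3).
AP = (0, 9, −31); AP·d = -147, |AP|² = 1042, |d|² = 49.
distance² = |AP|² − (AP·d)²/|d|² = 1042 − 21609/49 = 601, so the distance is √601.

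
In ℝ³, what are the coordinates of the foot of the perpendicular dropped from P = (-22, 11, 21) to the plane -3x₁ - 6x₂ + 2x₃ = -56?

The perpendicular from P has direction n = (-3, -6, 2): r = (-22, 11, 21) + t(-3, -6, 2).
Substitute into the plane: n·(P + tn) = -56 gives 42 + 49t = -56, so t = -2.
Foot = (-22, 11, 21) + (-2)·(-3, -6, 2) = (-16, 23, 17).

(-16, 23, 17)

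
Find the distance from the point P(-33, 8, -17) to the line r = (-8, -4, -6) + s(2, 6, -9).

√769

Direction vector d = (2, 6, -9).
AP = (-25, 12, -11), and AP × d = (-42, -247, -174).
|AP × d|² = 93049 and |d|² = 121, so the distance is √(93049/121) = √769.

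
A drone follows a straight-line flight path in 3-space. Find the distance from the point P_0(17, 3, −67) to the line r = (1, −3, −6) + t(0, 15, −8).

Direction vector d = (0, 15, −8).
AP = (16, 6, −61); AP·d = 578, |AP|² = 4013, |d|² = 289.
distance² = |AP|² − (AP·d)²/|d|² = 4013 − 334084/289 = 2857, so the distance is √2857.

√2857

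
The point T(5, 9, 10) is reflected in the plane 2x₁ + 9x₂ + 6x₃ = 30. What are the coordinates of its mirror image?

With n = (2, 9, 6), the signed offset is (n·T − 30)/|n|² = 121/121 = 1.
T' = T − 2t·n = (5, 9, 10) − 2·(2, 9, 6) = (1, −9, −2).

(1, -9, -2)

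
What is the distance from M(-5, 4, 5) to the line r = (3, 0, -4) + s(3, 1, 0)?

11

Direction vector d = (3, 1, 0).
AP = (-8, 4, 9), and AP × d = (-9, 27, -20).
|AP × d|² = 1210 and |d|² = 10, so the distance is √(1210/10) = √121 = 11.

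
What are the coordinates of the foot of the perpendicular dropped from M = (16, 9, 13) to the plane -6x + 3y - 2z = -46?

(10, 12, 11)

The perpendicular from M has direction n = (-6, 3, -2): r = (16, 9, 13) + t(-6, 3, -2).
Substitute into the plane: n·(M + tn) = -46 gives -95 + 49t = -46, so t = 1.
Foot = (16, 9, 13) + 1·(-6, 3, -2) = (10, 12, 11).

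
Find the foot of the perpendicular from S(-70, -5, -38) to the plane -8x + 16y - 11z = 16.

n = (-8, 16, -11), |n|² = 441, and n·S − 16 = 882.
t = 882/441 = 2, so the foot is S − t·n = (-70, -5, -38) − 2·(-8, 16, -11) = (-54, -37, -16).

(-54, -37, -16)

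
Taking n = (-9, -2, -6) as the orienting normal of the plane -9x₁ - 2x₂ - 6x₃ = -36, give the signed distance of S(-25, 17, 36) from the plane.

1

n·S − (-36) = 11.
|n| = 11, so the signed distance is 11/11 = 1.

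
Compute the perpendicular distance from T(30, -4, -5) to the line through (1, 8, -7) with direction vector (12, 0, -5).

Direction vector d = (12, 0, -5).
AP = (29, -12, 2), and AP × d = (60, 169, 144).
|AP × d|² = 52897 and |d|² = 169, so the distance is √(52897/169) = √313.

√313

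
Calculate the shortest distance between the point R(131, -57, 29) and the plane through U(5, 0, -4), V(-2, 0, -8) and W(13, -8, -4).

UV = (-7, 0, -4) and UW = (8, -8, 0), so a normal is n = UV × UW = (-32, -32, 56).
n = (-32, -32, 56); n·P − (-384) = -360; |n| = 72; distance = 360/72 = 5.

5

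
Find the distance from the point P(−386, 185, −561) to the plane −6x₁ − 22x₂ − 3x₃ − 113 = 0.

8

d = |(-6)·(-386) + (-22)·185 + (-3)·(-561) − 113| / √(36 + 484 + 9) = |-184| / 23 = 8.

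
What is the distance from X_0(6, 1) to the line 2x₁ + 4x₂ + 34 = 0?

5√5

The normal to the line is n = (2, 4) with |n| = 2√5.
|n·X_0 − (-34)| = |16 − (-34)| = 50, so the distance is 50/(2√5) = 5√5.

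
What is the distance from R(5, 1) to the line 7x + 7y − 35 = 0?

√2/2

The normal to the line is n = (7, 7) with |n| = 7√2.
|n·R − 35| = |42 − 35| = 7, so the distance is 7/(7√2) = √2/2.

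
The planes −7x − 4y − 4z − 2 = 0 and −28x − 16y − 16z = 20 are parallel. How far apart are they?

1/3

Divide the second equation by 4 to match normals: −7x − 4y − 4z = 5.
With common normal n = (−7, −4, −4) (|n| = 9), the distance is |2 − 5|/|n| = 3/9 = 1/3.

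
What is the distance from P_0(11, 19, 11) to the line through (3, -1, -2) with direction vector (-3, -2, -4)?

Direction vector d = (-3, -2, -4).
AP = (8, 20, 13); AP·d = -116, |AP|² = 633, |d|² = 29.
distance² = |AP|² − (AP·d)²/|d|² = 633 − 13456/29 = 169, so the distance is 13.

13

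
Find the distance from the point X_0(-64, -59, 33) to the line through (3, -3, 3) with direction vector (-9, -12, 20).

10√29

Direction vector d = (-9, -12, 20).
AP = (-67, -56, 30); AP·d = 1875, |AP|² = 8525, |d|² = 625.
distance² = |AP|² − (AP·d)²/|d|² = 8525 − 3515625/625 = 2900, so the distance is 10√29.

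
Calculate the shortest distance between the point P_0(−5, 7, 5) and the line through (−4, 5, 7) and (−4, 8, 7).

√5

A direction vector is d = (0, 3, 0).
AP = (−1, 2, −2); AP·d = 6, |AP|² = 9, |d|² = 9.
distance² = |AP|² − (AP·d)²/|d|² = 9 − 36/9 = 5, so the distance is √5.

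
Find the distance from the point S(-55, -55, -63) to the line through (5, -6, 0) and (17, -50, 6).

A direction vector is d = (12, -44, 6).
AP = (-60, -49, -63), and AP × d = (-3066, -396, 3228).
|AP × d|² = 19977156 and |d|² = 2116, so the distance is √(19977156/2116) = √9441 = 3√1049.

3√1049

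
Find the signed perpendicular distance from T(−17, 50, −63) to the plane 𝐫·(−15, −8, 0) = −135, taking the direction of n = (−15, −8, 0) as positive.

-10/17

n·T − (-135) = -10.
|n| = 17, so the signed distance is -10/17.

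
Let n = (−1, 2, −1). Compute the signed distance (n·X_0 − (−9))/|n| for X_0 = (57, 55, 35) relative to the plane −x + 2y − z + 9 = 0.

n·X_0 − (-9) = 27.
|n| = √6, so the signed distance is 9√6/2.

9√6/2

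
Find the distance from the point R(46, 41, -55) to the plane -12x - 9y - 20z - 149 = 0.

n = (-12, -9, -20); n·P − 149 = 30; |n| = 25; distance = 30/25 = 6/5.

6/5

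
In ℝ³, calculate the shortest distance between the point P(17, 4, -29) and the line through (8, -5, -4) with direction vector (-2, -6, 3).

√346

Direction vector d = (-2, -6, 3).
AP = (9, 9, -25); AP·d = -147, |AP|² = 787, |d|² = 49.
distance² = |AP|² − (AP·d)²/|d|² = 787 − 21609/49 = 346, so the distance is √346.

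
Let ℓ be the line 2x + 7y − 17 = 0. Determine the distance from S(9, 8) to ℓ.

57√53/53

d = |2·9 + 7·8 − 17| / √(4 + 49) = |57|/√53 = 57√53/53.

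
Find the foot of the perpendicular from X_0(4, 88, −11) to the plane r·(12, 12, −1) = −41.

(-44, 40, -7)

n = (12, 12, −1), |n|² = 289, and n·X_0 − (-41) = 1156.
t = 1156/289 = 4, so the foot is X_0 − t·n = (4, 88, −11) − 4·(12, 12, −1) = (−44, 40, −7).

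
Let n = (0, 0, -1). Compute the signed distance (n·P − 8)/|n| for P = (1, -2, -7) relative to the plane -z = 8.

n·P − 8 = -1.
|n| = 1, so the signed distance is -1/1 = -1.

-1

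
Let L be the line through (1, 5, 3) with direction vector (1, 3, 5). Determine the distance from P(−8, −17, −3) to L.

Direction vector d = (1, 3, 5).
AP = (−9, −22, −6), and AP × d = (−92, 39, −5).
|AP × d|² = 10010 and |d|² = 35, so the distance is √(10010/35) = √286.

√286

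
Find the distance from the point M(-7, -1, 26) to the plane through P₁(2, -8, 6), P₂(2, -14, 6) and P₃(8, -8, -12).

7√10/10

P₁P₂ = (0, -6, 0) and P₁P₃ = (6, 0, -18), so a normal is n = P₁P₂ × P₁P₃ = (108, 0, 36).
Then n·(-7, -1, 26) - 432 = -252.
|n| = √(11664 + 0 + 1296) = 36√10, so the distance is |-252|/(36√10) = 7/√10.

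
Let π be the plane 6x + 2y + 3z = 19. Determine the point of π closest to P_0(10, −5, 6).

n = (6, 2, 3), |n|² = 49, and n·P_0 − 19 = 49.
t = 49/49 = 1, so the foot is P_0 − t·n = (10, −5, 6) − 1·(6, 2, 3) = (4, −7, 3).

(4, -7, 3)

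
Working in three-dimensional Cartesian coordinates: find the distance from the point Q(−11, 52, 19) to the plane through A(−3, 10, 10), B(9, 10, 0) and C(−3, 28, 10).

AB = (12, 0, −10) and AC = (0, 18, 0), so a normal is n = AB × AC = (180, 0, 216).
Then n·(−11, 52, 19) − 1620 = 504.
|n| = √(32400 + 0 + 46656) = 36√61, so the distance is |504|/(36√61) = 14√61/61.

14/√61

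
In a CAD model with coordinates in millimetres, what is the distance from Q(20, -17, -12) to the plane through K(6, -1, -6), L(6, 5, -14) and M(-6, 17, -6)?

2/√61

KL = (0, 6, -8) and KM = (-12, 18, 0), so a normal is n = KL × KM = (144, 96, 72).
Then n·(20, -17, -12) - 336 = 48.
|n| = √(20736 + 9216 + 5184) = 24√61, so the distance is |48|/(24√61) = 2/√61.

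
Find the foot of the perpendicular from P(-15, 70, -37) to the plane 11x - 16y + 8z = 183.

n = (11, -16, 8), |n|² = 441, and n·P − 183 = -1764.
t = -1764/441 = -4, so the foot is P − t·n = (-15, 70, -37) − (-4)·(11, -16, 8) = (29, 6, -5).

(29, 6, -5)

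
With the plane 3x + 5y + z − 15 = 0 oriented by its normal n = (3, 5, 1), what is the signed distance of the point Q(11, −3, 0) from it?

3√35/35

n·Q − 15 = 3.
|n| = √35, so the signed distance is 3√35/35.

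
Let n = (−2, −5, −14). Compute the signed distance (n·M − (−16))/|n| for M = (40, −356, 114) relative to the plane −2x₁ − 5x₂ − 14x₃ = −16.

8

n·M − (-16) = 120.
|n| = 15, so the signed distance is 120/15 = 8.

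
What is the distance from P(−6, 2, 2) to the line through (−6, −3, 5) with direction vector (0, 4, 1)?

√17

Direction vector d = (0, 4, 1).
AP = (0, 5, −3); AP·d = 17, |AP|² = 34, |d|² = 17.
distance² = |AP|² − (AP·d)²/|d|² = 34 − 289/17 = 17, so the distance is √17.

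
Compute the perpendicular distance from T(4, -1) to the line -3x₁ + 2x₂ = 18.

d = |(-3)·4 + 2·(-1) − 18| / √(9 + 4) = |-32|/√13 = 32/√13.

32√13/13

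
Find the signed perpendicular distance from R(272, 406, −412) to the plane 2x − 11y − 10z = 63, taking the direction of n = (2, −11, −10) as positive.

n·R − 63 = 135.
|n| = 15, so the signed distance is 135/15 = 9.

9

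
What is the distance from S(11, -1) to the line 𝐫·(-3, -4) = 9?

38/5

d = |(-3)·11 + (-4)·(-1) − 9| / √(9 + 16) = |-38|/5 = 38/5.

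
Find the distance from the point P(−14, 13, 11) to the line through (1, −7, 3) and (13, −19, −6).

A direction vector is d = (12, −12, −9).
AP = (−15, 20, 8); AP·d = -492, |AP|² = 689, |d|² = 369.
distance² = |AP|² − (AP·d)²/|d|² = 689 − 242064/369 = 33, so the distance is √33.

√33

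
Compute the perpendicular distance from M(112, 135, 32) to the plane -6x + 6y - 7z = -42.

4

d = |(-6)·112 + 6·135 + (-7)·32 − (-42)| / √(36 + 36 + 49) = |-44| / 11 = 4.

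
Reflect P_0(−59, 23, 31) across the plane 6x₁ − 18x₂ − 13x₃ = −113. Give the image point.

(-35, -49, -21)

With n = (6, −18, −13), the signed offset is (n·P_0 − (-113))/|n|² = -1058/529 = -2.
P_0' = P_0 − 2t·n = (−59, 23, 31) − (-4)·(6, −18, −13) = (−35, −49, −21).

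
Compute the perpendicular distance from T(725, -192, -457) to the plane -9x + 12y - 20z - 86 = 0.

9

n = (-9, 12, -20); n·P − 86 = 225; |n| = 25; distance = 225/25 = 9.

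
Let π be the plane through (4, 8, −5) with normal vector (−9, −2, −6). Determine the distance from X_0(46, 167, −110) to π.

6

The plane has equation n·(r − (4, 8, −5)) = 0, i.e. n·r = -22.
n = (−9, −2, −6); n·P − (-22) = -66; |n| = 11; distance = 66/11 = 6.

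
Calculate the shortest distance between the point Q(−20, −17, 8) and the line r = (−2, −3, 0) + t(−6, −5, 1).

√26

Direction vector d = (−6, −5, 1).
AP = (−18, −14, 8), and AP × d = (26, −30, 6).
|AP × d|² = 1612 and |d|² = 62, so the distance is √(1612/62) = √26.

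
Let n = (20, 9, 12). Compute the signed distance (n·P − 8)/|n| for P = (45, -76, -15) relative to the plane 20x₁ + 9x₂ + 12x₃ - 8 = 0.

n·P − 8 = 28.
|n| = 25, so the signed distance is 28/25.

28/25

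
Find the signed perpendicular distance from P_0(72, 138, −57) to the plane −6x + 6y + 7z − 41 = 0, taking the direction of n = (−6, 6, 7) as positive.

n·P_0 − 41 = -44.
|n| = 11, so the signed distance is -44/11 = -4.

-4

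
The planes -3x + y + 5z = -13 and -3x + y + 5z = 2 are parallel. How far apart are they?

15/√35

Both planes have normal n = (-3, 1, 5), |n| = √35. Any point on the first plane is at distance |2 − (-13)|/|n| = 15/√35 from the second.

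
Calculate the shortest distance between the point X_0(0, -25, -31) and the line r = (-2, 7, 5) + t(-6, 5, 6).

2√193

Direction vector d = (-6, 5, 6).
AP = (2, -32, -36); AP·d = -388, |AP|² = 2324, |d|² = 97.
distance² = |AP|² − (AP·d)²/|d|² = 2324 − 150544/97 = 772, so the distance is 2√193.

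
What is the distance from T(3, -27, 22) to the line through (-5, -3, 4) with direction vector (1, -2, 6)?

Direction vector d = (1, -2, 6).
AP = (8, -24, 18); AP·d = 164, |AP|² = 964, |d|² = 41.
distance² = |AP|² − (AP·d)²/|d|² = 964 − 26896/41 = 308, so the distance is 2√77.

2√77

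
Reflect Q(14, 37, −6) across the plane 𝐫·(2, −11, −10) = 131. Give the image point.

n = (2, −11, −10), |n|² = 225, n·Q − 131 = -450, so t = -450/225 = -2.
Foot F = Q − (-2)·n = (18, 15, −26); the reflection is 2F − Q = (22, −7, −46).

(22, -7, -46)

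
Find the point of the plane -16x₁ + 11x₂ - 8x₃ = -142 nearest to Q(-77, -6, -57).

The perpendicular from Q has direction n = (-16, 11, -8): r = (-77, -6, -57) + t(-16, 11, -8).
Substitute into the plane: n·(Q + tn) = -142 gives 1622 + 441t = -142, so t = -4.
Foot = (-77, -6, -57) + (-4)·(-16, 11, -8) = (-13, -50, -25).

(-13, -50, -25)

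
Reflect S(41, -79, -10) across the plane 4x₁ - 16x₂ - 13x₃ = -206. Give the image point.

n = (4, -16, -13), |n|² = 441, n·S − (-206) = 1764, so t = 1764/441 = 4.
Foot F = S − 4·n = (25, -15, 42); the reflection is 2F − S = (9, 49, 94).

(9, 49, 94)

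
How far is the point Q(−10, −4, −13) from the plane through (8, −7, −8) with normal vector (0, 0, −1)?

5

The plane has equation n·(r − (8, −7, −8)) = 0, i.e. n·r = 8.
d = |(-1)·(-13) − 8| / √(0 + 0 + 1) = |5| / 1 = 5.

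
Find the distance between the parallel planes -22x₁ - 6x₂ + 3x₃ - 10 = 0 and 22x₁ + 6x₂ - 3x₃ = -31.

21/23

Divide the second equation by -1 to match normals: -22x₁ - 6x₂ + 3x₃ = 31.
Both planes have normal n = (-22, -6, 3), |n| = 23. Any point on the first plane is at distance |31 − 10|/|n| = 21/23 from the second.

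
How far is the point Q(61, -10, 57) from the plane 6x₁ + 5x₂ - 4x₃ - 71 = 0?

Normal vector n = (6, 5, -4), and n·(61, -10, 57) - 71 = 17.
|n| = √(36 + 25 + 16) = √77, so the distance is |17|/√77 = 17/√77.

17√77/77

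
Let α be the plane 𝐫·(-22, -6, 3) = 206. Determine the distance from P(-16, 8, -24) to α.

d = |(-22)·(-16) + (-6)·8 + 3·(-24) − 206| / √(484 + 36 + 9) = |26| / 23 = 26/23.

26/23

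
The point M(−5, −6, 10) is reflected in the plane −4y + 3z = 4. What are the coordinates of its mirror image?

With n = (0, −4, 3), the signed offset is (n·M − 4)/|n|² = 50/25 = 2.
M' = M − 2t·n = (−5, −6, 10) − 4·(0, −4, 3) = (−5, 10, −2).

(-5, 10, -2)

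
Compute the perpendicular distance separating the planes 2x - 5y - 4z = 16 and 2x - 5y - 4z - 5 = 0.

11/(3√5)

Both planes have normal n = (2, -5, -4), |n| = 3√5. Any point on the first plane is at distance |5 − 16|/|n| = 11/(3√5) from the second.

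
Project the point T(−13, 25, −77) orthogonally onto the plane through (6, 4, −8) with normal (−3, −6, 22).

n = (−3, −6, 22), |n|² = 529, and n·T − (-218) = -1587.
t = -1587/529 = -3, so the foot is T − t·n = (−13, 25, −77) − (-3)·(−3, −6, 22) = (−22, 7, −11).

(-22, 7, -11)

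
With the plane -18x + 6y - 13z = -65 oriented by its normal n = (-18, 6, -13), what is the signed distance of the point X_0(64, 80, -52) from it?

n·X_0 − (-65) = 69.
|n| = 23, so the signed distance is 69/23 = 3.

3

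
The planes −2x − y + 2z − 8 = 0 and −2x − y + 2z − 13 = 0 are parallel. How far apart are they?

5/3

Both planes have normal n = (−2, −1, 2), |n| = 3. Any point on the first plane is at distance |13 − 8|/|n| = 5/3 from the second.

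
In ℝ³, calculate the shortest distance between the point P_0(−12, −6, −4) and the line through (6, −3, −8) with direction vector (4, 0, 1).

√77

Direction vector d = (4, 0, 1).
AP = (−18, −3, 4); AP·d = -68, |AP|² = 349, |d|² = 17.
distance² = |AP|² − (AP·d)²/|d|² = 349 − 4624/17 = 77, so the distance is √77.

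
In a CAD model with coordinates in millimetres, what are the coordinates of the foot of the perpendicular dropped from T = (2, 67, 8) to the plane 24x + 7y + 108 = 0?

(-22, 60, 8)

The perpendicular from T has direction n = (24, 7, 0): r = (2, 67, 8) + λ(24, 7, 0).
Substitute into the plane: n·(T + λn) = -108 gives 517 + 625λ = -108, so λ = -1.
Foot = (2, 67, 8) + (-1)·(24, 7, 0) = (-22, 60, 8).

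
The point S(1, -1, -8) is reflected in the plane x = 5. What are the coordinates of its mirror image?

(9, -1, -8)

n = (1, 0, 0), |n|² = 1, n·S − 5 = -4, so t = -4/1 = -4.
Foot F = S − (-4)·n = (5, -1, -8); the reflection is 2F − S = (9, -1, -8).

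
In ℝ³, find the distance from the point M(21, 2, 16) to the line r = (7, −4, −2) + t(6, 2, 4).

2√13

Direction vector d = (6, 2, 4).
AP = (14, 6, 18); AP·d = 168, |AP|² = 556, |d|² = 56.
distance² = |AP|² − (AP·d)²/|d|² = 556 − 28224/56 = 52, so the distance is 2√13.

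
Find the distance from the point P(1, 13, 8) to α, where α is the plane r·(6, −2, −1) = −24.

n = (6, −2, −1); n·P − (-24) = -4; |n| = √41; distance = 4/√41.

4√41/41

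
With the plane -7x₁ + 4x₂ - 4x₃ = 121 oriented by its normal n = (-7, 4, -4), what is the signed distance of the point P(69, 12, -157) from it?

n·P − 121 = 72.
|n| = 9, so the signed distance is 72/9 = 8.

8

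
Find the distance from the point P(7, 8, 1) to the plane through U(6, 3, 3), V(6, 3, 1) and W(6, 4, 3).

1

UV = (0, 0, −2) and UW = (0, 1, 0), so a normal is n = UV × UW = (2, 0, 0).
d = |2·7 − 12| / √(4 + 0 + 0) = |2| / 2 = 1.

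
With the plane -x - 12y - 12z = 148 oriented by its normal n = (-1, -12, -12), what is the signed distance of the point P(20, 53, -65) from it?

n·P − 148 = -24.
|n| = 17, so the signed distance is -24/17.

-24/17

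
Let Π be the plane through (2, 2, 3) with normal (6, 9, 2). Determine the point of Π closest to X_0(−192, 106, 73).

(-2064/11, 1238/11, 819/11)

n = (6, 9, 2), |n|² = 121, and n·X_0 − 36 = -88.
t = -88/121 = -8/11, so the foot is X_0 − t·n = (−192, 106, 73) − (-8/11)·(6, 9, 2) = (−2064/11, 1238/11, 819/11).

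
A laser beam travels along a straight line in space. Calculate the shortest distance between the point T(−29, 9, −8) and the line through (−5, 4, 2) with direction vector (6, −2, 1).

Direction vector d = (6, −2, 1).
AP = (−24, 5, −10), and AP × d = (−15, −36, 18).
|AP × d|² = 1845 and |d|² = 41, so the distance is √(1845/41) = √45 = 3√5.

3√5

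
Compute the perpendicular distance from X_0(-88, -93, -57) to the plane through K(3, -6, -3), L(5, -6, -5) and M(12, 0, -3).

KL = (2, 0, -2) and KM = (9, 6, 0), so a normal is n = KL × KM = (12, -18, 12).
n = (12, -18, 12); n·P − 108 = -174; |n| = 6√17; distance = 174/(6√17) = 29√17/17.

29/√17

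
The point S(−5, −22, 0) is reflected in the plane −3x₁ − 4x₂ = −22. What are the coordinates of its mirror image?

With n = (−3, −4, 0), the signed offset is (n·S − (-22))/|n|² = 125/25 = 5.
S' = S − 2t·n = (−5, −22, 0) − 10·(−3, −4, 0) = (25, 18, 0).

(25, 18, 0)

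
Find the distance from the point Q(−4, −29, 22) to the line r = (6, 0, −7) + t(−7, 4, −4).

27√2

Direction vector d = (−7, 4, −4).
AP = (−10, −29, 29); AP·d = -162, |AP|² = 1782, |d|² = 81.
distance² = |AP|² − (AP·d)²/|d|² = 1782 − 26244/81 = 1458, so the distance is 27√2.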